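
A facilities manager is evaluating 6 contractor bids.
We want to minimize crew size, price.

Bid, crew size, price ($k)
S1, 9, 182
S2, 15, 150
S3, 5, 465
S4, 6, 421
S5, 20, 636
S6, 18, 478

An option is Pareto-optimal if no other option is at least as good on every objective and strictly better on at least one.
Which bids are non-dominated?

S1: not dominated.
S2: not dominated (best price).
S3: not dominated (best crew size).
S4: not dominated.
S5: dominated by S1 (crew size 9≤20, price 182≤636).
S6: dominated by S1 (crew size 9≤18, price 182≤478).

S1, S2, S3, S4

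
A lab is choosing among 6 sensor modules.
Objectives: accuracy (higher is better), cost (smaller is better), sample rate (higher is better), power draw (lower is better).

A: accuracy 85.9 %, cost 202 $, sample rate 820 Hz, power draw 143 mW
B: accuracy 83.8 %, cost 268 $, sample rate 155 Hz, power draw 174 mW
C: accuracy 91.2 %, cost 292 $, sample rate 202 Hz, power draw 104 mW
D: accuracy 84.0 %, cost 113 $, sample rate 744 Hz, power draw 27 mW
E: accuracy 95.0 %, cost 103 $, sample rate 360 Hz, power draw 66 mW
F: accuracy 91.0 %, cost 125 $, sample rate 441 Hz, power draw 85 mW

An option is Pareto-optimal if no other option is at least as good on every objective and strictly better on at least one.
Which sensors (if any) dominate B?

A: accuracy 85.9≥83.8, cost 202≤268, sample rate 820≥155, power draw 143≤174 — dominates B.
D: accuracy 84.0≥83.8, cost 113≤268, sample rate 744≥155, power draw 27≤174 — dominates B.
E: accuracy 95.0≥83.8, cost 103≤268, sample rate 360≥155, power draw 66≤174 — dominates B.
F: accuracy 91.0≥83.8, cost 125≤268, sample rate 441≥155, power draw 85≤174 — dominates B.
Others (C) are each worse than B on at least one objective.

A, D, E, F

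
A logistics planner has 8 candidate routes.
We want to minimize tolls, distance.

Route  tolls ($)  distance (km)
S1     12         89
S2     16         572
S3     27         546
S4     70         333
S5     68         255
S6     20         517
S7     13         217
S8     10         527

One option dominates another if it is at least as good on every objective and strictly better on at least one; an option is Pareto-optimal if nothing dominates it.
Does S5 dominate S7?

No

S5 vs S7: S5 is worse on tolls (68 vs 13), so it does not dominate S7.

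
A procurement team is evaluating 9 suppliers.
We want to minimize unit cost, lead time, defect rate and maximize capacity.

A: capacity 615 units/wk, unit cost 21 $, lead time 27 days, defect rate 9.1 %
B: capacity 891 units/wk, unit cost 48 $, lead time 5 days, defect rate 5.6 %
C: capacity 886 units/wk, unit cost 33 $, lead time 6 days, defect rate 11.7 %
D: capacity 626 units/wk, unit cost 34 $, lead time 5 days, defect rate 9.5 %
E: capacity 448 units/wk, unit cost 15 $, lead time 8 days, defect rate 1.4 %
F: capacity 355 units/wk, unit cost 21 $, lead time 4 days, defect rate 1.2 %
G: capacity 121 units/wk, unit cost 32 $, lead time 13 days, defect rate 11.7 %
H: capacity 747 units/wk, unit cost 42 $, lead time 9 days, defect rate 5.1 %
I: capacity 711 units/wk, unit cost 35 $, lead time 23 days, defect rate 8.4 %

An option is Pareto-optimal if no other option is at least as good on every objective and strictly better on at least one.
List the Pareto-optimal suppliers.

A: not dominated.
B: not dominated (best capacity).
C: not dominated.
D: not dominated.
E: not dominated (best unit cost).
F: not dominated (best lead time).
G: dominated by E (capacity 448≥121, unit cost 15≤32, lead time 8≤13, defect rate 1.4≤11.7).
H: not dominated.
I: not dominated.

A, B, C, D, E, F, H, I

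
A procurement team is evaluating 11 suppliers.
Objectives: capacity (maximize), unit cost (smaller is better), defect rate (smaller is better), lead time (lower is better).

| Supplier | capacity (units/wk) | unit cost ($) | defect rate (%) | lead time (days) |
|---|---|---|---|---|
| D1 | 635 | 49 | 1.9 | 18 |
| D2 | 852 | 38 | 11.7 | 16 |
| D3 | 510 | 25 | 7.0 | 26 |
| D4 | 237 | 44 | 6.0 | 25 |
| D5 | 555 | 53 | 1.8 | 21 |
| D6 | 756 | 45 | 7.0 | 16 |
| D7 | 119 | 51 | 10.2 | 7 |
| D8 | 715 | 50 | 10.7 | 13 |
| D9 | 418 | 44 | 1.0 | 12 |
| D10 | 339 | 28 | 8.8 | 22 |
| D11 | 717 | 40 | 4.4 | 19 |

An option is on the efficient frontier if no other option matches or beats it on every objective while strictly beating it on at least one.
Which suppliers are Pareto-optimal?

D1, D2, D3, D5, D6, D7, D8, D9, D10, D11

D1: not dominated.
D2: not dominated (best capacity).
D3: not dominated (best unit cost).
D4: dominated by D9 (capacity 418≥237, unit cost 44≤44, defect rate 1.0≤6.0, lead time 12≤25).
D5: not dominated.
D6: not dominated.
D7: not dominated (best lead time).
D8: not dominated.
D9: not dominated (best defect rate).
D10: not dominated.
D11: not dominated.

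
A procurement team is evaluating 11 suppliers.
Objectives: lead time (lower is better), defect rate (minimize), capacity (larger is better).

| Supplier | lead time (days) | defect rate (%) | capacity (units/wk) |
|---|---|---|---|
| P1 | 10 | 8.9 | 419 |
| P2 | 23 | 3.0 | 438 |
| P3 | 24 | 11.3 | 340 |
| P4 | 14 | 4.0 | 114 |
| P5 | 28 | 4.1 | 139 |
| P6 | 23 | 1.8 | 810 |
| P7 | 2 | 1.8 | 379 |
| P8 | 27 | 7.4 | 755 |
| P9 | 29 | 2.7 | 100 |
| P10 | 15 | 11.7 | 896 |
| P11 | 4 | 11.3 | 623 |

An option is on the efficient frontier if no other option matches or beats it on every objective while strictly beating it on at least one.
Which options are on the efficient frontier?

P1, P6, P7, P10, P11

P1: not dominated.
P2: dominated by P6 (lead time 23≤23, defect rate 1.8≤3.0, capacity 810≥438).
P3: dominated by P1 (lead time 10≤24, defect rate 8.9≤11.3, capacity 419≥340).
P4: dominated by P7 (lead time 2≤14, defect rate 1.8≤4.0, capacity 379≥114).
P5: dominated by P2 (lead time 23≤28, defect rate 3.0≤4.1, capacity 438≥139).
P6: not dominated.
P7: not dominated (best lead time).
P8: dominated by P6 (lead time 23≤27, defect rate 1.8≤7.4, capacity 810≥755).
P9: dominated by P6 (lead time 23≤29, defect rate 1.8≤2.7, capacity 810≥100).
P10: not dominated (best capacity).
P11: not dominated.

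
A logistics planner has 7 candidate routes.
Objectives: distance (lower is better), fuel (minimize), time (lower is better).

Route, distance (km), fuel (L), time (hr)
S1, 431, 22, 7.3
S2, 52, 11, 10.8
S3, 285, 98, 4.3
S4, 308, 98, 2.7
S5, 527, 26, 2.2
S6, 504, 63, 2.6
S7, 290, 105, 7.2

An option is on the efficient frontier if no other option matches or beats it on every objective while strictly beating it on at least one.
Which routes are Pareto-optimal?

S1, S2, S3, S4, S5, S6

S1: not dominated.
S2: not dominated (best distance).
S3: not dominated.
S4: not dominated.
S5: not dominated (best time).
S6: not dominated.
S7: dominated by S3 (distance 285≤290, fuel 98≤105, time 4.3≤7.2).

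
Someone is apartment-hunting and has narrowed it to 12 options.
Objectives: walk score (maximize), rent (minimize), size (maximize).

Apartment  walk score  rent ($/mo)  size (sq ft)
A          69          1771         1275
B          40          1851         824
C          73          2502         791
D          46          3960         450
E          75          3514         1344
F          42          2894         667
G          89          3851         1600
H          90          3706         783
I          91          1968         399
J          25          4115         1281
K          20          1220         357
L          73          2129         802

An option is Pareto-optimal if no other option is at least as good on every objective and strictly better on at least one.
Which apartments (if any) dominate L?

A: worse on walk score (69 vs 73).
B: worse on walk score (40 vs 73).
C: worse on rent (2502 vs 2129).
D: worse on walk score (46 vs 73).
E: worse on rent (3514 vs 2129).
F: worse on walk score (42 vs 73).
G: worse on rent (3851 vs 2129).
H: worse on rent (3706 vs 2129).
I: worse on size (399 vs 802).
J: worse on walk score (25 vs 73).
K: worse on walk score (20 vs 73).
No option dominates L.

none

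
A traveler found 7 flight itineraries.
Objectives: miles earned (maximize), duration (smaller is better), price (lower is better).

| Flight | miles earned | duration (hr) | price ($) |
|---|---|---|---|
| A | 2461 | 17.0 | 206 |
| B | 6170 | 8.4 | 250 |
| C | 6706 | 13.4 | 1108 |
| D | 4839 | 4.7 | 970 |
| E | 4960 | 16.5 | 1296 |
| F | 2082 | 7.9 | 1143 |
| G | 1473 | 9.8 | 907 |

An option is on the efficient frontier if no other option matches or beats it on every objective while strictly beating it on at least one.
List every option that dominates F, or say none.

D: miles earned 4839≥2082, duration 4.7≤7.9, price 970≤1143 — dominates F.
Others (A, B, C, E, G) are each worse than F on at least one objective.

D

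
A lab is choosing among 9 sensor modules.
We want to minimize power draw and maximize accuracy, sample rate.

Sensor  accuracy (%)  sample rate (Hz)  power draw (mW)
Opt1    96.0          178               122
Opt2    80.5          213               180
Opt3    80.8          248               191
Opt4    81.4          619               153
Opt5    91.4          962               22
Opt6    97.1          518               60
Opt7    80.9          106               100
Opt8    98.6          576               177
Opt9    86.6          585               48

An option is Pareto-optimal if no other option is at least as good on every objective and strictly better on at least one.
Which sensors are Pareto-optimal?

Opt5, Opt6, Opt8

Opt1: dominated by Opt6 (accuracy 97.1≥96.0, sample rate 518≥178, power draw 60≤122).
Opt2: dominated by Opt4 (accuracy 81.4≥80.5, sample rate 619≥213, power draw 153≤180).
Opt3: dominated by Opt4 (accuracy 81.4≥80.8, sample rate 619≥248, power draw 153≤191).
Opt4: dominated by Opt5 (accuracy 91.4≥81.4, sample rate 962≥619, power draw 22≤153).
Opt5: not dominated (best sample rate).
Opt6: not dominated.
Opt7: dominated by Opt5 (accuracy 91.4≥80.9, sample rate 962≥106, power draw 22≤100).
Opt8: not dominated (best accuracy).
Opt9: dominated by Opt5 (accuracy 91.4≥86.6, sample rate 962≥585, power draw 22≤48).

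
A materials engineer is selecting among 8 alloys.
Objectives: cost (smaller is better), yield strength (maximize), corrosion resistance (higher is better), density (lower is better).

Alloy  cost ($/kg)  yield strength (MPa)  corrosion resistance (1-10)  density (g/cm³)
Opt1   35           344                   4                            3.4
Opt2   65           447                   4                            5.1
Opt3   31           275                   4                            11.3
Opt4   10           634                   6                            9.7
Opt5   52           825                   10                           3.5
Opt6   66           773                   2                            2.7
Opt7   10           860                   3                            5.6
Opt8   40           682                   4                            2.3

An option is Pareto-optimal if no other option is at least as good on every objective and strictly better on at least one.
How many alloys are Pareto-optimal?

Opt1: not dominated.
Opt2: dominated by Opt5 (cost 52≤65, yield strength 825≥447, corrosion resistance 10≥4, density 3.5≤5.1).
Opt3: dominated by Opt4 (cost 10≤31, yield strength 634≥275, corrosion resistance 6≥4, density 9.7≤11.3).
Opt4: not dominated.
Opt5: not dominated (best corrosion resistance).
Opt6: not dominated.
Opt7: not dominated (best yield strength).
Opt8: not dominated (best density).
Pareto-optimal: Opt1, Opt4, Opt5, Opt6, Opt7, Opt8 → 6.

6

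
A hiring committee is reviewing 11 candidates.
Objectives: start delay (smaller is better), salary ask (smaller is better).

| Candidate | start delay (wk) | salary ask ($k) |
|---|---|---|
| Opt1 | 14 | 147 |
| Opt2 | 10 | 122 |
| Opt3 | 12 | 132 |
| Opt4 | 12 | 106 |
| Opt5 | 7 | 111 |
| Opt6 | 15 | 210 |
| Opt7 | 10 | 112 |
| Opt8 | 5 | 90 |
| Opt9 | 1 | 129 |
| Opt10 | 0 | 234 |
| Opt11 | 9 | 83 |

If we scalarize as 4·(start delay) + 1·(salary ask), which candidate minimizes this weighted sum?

Opt1: 4·14 + 1·147 = 203
Opt2: 4·10 + 1·122 = 162
Opt3: 4·12 + 1·132 = 180
Opt4: 4·12 + 1·106 = 154
Opt5: 4·7 + 1·111 = 139
Opt6: 4·15 + 1·210 = 270
Opt7: 4·10 + 1·112 = 152
Opt8: 4·5 + 1·90 = 110
Opt9: 4·1 + 1·129 = 133
Opt10: 4·0 + 1·234 = 234
Opt11: 4·9 + 1·83 = 119
Lowest: Opt8 at 110.

Opt8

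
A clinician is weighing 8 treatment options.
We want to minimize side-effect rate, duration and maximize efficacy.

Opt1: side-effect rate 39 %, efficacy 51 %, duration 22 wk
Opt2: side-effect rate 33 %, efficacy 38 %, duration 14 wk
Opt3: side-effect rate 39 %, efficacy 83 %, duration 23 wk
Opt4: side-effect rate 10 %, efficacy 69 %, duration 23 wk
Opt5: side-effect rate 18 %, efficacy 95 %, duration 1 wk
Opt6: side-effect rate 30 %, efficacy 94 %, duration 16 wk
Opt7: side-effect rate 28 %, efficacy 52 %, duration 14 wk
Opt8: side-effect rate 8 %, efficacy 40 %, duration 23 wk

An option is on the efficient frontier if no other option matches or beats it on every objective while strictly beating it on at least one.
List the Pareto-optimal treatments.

Opt4, Opt5, Opt8

Opt1: dominated by Opt5 (side-effect rate 18≤39, efficacy 95≥51, duration 1≤22).
Opt2: dominated by Opt5 (side-effect rate 18≤33, efficacy 95≥38, duration 1≤14).
Opt3: dominated by Opt5 (side-effect rate 18≤39, efficacy 95≥83, duration 1≤23).
Opt4: not dominated.
Opt5: not dominated (best efficacy).
Opt6: dominated by Opt5 (side-effect rate 18≤30, efficacy 95≥94, duration 1≤16).
Opt7: dominated by Opt5 (side-effect rate 18≤28, efficacy 95≥52, duration 1≤14).
Opt8: not dominated (best side-effect rate).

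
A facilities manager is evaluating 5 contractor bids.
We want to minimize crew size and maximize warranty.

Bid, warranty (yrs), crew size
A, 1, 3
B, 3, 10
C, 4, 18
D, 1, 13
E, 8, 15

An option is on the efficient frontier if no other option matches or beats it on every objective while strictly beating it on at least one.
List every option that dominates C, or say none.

E: warranty 8≥4, crew size 15≤18 — dominates C.
Others (A, B, D) are each worse than C on at least one objective.

E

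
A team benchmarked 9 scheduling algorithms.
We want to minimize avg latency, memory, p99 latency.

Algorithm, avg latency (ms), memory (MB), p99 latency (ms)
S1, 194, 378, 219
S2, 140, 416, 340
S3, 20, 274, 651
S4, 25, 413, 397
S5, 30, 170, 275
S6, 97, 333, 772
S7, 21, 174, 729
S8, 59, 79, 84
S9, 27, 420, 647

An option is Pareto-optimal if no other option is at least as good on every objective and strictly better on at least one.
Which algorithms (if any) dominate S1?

S8: avg latency 59≤194, memory 79≤378, p99 latency 84≤219 — dominates S1.
Others (S2, S3, S4, S5, S6, S7, S9) are each worse than S1 on at least one objective.

S8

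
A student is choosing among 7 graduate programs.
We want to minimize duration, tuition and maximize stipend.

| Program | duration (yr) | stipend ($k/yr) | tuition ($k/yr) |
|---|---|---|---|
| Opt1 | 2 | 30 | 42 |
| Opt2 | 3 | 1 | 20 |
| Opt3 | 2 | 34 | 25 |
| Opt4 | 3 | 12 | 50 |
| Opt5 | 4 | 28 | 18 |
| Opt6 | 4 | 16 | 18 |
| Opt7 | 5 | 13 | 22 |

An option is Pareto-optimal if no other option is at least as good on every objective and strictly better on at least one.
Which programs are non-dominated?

Opt2, Opt3, Opt5

Opt1: dominated by Opt3 (duration 2≤2, stipend 34≥30, tuition 25≤42).
Opt2: not dominated.
Opt3: not dominated (best stipend).
Opt4: dominated by Opt1 (duration 2≤3, stipend 30≥12, tuition 42≤50).
Opt5: not dominated.
Opt6: dominated by Opt5 (duration 4≤4, stipend 28≥16, tuition 18≤18).
Opt7: dominated by Opt5 (duration 4≤5, stipend 28≥13, tuition 18≤22).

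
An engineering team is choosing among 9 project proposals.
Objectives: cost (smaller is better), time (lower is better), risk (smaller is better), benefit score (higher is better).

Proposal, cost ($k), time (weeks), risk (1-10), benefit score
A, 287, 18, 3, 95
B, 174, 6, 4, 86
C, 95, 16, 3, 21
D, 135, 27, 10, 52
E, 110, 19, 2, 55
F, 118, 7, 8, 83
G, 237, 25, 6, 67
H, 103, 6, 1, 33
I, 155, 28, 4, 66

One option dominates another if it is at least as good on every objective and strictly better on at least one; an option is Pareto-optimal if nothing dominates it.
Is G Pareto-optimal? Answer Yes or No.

No

B vs G: cost 174≤237, time 6≤25, risk 4≤6, benefit score 86≥67 — B is at least as good on every objective and strictly better on at least one, so B dominates G.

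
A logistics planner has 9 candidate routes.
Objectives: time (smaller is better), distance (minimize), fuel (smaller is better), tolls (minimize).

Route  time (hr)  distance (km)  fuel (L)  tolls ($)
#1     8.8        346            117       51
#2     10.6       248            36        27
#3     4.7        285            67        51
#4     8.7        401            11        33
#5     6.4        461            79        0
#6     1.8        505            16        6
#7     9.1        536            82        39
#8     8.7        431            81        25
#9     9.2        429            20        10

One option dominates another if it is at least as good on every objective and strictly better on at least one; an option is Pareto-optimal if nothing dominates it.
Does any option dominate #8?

#1: worse on time (8.8 vs 8.7).
#2: worse on time (10.6 vs 8.7).
#3: worse on tolls (51 vs 25).
#4: worse on tolls (33 vs 25).
#5: worse on distance (461 vs 431).
#6: worse on distance (505 vs 431).
#7: worse on time (9.1 vs 8.7).
#9: worse on time (9.2 vs 8.7).
No option is at least as good as #8 on every objective and strictly better on one.

No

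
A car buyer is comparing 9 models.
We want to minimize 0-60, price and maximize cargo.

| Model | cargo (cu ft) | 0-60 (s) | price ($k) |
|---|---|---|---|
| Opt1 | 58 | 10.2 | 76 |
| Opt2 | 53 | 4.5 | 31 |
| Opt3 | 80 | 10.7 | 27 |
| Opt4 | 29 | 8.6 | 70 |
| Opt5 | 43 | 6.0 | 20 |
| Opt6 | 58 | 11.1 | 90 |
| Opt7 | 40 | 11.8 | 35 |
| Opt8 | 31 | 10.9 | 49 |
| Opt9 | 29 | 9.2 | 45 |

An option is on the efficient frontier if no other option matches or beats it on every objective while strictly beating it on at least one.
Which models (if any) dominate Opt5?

Opt1: worse on 0-60 (10.2 vs 6.0).
Opt2: worse on price (31 vs 20).
Opt3: worse on 0-60 (10.7 vs 6.0).
Opt4: worse on cargo (29 vs 43).
Opt6: worse on 0-60 (11.1 vs 6.0).
Opt7: worse on cargo (40 vs 43).
Opt8: worse on cargo (31 vs 43).
Opt9: worse on cargo (29 vs 43).
No option dominates Opt5.

none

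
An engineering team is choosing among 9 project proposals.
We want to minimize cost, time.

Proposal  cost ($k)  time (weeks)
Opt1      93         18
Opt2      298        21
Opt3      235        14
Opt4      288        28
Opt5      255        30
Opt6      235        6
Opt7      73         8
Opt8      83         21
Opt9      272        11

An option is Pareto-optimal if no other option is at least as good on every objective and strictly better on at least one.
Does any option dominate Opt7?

No

Opt1: worse on cost (93 vs 73).
Opt2: worse on cost (298 vs 73).
Opt3: worse on cost (235 vs 73).
Opt4: worse on cost (288 vs 73).
Opt5: worse on cost (255 vs 73).
Opt6: worse on cost (235 vs 73).
Opt8: worse on cost (83 vs 73).
Opt9: worse on cost (272 vs 73).
No option is at least as good as Opt7 on every objective and strictly better on one.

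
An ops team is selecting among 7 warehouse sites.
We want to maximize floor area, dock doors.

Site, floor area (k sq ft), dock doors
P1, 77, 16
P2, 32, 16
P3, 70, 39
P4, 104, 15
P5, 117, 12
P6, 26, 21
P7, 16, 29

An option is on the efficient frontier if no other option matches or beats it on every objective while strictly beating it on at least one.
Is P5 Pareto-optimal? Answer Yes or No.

Yes

P1: worse on floor area (77 vs 117).
P2: worse on floor area (32 vs 117).
P3: worse on floor area (70 vs 117).
P4: worse on floor area (104 vs 117).
P6: worse on floor area (26 vs 117).
P7: worse on floor area (16 vs 117).
No option is at least as good as P5 on every objective and strictly better on one.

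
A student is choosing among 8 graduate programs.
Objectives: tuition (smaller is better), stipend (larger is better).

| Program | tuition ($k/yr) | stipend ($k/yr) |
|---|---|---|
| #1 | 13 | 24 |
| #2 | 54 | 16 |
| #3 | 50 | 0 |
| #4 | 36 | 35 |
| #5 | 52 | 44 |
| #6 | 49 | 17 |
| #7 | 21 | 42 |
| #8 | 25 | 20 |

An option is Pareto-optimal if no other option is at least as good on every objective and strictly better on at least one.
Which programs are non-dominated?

#1, #5, #7

#1: not dominated (best tuition).
#2: dominated by #1 (tuition 13≤54, stipend 24≥16).
#3: dominated by #1 (tuition 13≤50, stipend 24≥0).
#4: dominated by #7 (tuition 21≤36, stipend 42≥35).
#5: not dominated (best stipend).
#6: dominated by #1 (tuition 13≤49, stipend 24≥17).
#7: not dominated.
#8: dominated by #1 (tuition 13≤25, stipend 24≥20).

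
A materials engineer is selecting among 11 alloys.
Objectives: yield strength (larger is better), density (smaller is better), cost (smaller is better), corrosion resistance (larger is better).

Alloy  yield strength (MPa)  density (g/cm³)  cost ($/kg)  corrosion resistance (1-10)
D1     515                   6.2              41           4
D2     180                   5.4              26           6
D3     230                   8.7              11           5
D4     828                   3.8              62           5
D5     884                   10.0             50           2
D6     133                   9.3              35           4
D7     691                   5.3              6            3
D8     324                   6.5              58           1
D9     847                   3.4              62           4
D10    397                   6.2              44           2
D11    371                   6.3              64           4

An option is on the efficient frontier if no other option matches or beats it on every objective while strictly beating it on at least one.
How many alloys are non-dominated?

D1: not dominated.
D2: not dominated (best corrosion resistance).
D3: not dominated.
D4: not dominated.
D5: not dominated (best yield strength).
D6: dominated by D2 (yield strength 180≥133, density 5.4≤9.3, cost 26≤35, corrosion resistance 6≥4).
D7: not dominated (best cost).
D8: dominated by D1 (yield strength 515≥324, density 6.2≤6.5, cost 41≤58, corrosion resistance 4≥1).
D9: not dominated (best density).
D10: dominated by D1 (yield strength 515≥397, density 6.2≤6.2, cost 41≤44, corrosion resistance 4≥2).
D11: dominated by D1 (yield strength 515≥371, density 6.2≤6.3, cost 41≤64, corrosion resistance 4≥4).
Pareto-optimal: D1, D2, D3, D4, D5, D7, D9 → 7.

7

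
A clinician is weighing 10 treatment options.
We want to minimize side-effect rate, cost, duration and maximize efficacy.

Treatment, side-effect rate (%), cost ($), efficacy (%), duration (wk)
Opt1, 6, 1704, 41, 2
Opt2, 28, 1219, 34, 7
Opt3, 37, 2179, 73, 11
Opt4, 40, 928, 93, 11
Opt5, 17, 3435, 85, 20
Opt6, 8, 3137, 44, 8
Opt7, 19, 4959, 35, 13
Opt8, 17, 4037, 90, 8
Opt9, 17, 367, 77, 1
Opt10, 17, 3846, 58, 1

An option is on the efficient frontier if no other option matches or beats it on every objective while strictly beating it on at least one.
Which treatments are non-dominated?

Opt1, Opt4, Opt5, Opt6, Opt8, Opt9

Opt1: not dominated (best side-effect rate).
Opt2: dominated by Opt9 (side-effect rate 17≤28, cost 367≤1219, efficacy 77≥34, duration 1≤7).
Opt3: dominated by Opt9 (side-effect rate 17≤37, cost 367≤2179, efficacy 77≥73, duration 1≤11).
Opt4: not dominated (best efficacy).
Opt5: not dominated.
Opt6: not dominated.
Opt7: dominated by Opt1 (side-effect rate 6≤19, cost 1704≤4959, efficacy 41≥35, duration 2≤13).
Opt8: not dominated.
Opt9: not dominated (best cost).
Opt10: dominated by Opt9 (side-effect rate 17≤17, cost 367≤3846, efficacy 77≥58, duration 1≤1).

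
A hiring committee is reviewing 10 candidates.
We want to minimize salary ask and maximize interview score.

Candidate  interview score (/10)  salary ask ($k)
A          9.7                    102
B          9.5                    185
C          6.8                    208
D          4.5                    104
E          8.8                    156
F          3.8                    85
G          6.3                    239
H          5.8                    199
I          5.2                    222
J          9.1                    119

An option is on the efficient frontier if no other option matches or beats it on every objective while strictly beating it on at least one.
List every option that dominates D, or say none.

A: interview score 9.7≥4.5, salary ask 102≤104 — dominates D.
Others (B, C, E, F, G, H, I, J) are each worse than D on at least one objective.

A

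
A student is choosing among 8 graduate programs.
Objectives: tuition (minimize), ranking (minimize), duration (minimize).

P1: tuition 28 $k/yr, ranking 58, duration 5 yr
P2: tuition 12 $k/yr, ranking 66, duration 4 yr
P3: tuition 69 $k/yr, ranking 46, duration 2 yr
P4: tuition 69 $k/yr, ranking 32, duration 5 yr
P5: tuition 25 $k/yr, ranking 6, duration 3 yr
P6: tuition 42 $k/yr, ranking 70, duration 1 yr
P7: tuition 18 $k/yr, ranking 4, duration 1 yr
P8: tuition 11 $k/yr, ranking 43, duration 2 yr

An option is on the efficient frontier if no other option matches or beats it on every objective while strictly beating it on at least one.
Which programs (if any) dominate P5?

P7

P7: tuition 18≤25, ranking 4≤6, duration 1≤3 — dominates P5.
Others (P1, P2, P3, P4, P6, P8) are each worse than P5 on at least one objective.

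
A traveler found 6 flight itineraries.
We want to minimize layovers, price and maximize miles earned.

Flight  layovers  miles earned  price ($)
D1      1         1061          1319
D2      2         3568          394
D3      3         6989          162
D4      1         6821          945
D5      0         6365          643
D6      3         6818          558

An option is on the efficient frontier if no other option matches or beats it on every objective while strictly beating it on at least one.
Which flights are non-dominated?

D1: dominated by D4 (layovers 1≤1, miles earned 6821≥1061, price 945≤1319).
D2: not dominated.
D3: not dominated (best miles earned).
D4: not dominated.
D5: not dominated (best layovers).
D6: dominated by D3 (layovers 3≤3, miles earned 6989≥6818, price 162≤558).

D2, D3, D4, D5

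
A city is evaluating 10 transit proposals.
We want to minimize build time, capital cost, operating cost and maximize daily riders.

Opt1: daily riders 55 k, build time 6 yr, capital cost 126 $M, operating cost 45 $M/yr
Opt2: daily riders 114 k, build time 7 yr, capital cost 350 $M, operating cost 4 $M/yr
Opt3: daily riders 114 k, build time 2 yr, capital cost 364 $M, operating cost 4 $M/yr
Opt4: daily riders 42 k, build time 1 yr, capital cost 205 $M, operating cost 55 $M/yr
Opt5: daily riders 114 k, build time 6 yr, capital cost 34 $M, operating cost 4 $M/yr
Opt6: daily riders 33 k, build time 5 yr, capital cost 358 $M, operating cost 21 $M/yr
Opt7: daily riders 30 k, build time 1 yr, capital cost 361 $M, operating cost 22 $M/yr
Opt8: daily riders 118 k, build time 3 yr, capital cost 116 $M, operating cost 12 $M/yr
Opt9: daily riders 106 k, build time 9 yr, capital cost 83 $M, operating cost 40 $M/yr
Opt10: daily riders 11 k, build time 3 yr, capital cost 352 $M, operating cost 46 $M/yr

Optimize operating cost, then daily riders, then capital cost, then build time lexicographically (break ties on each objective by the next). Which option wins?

Opt5

First minimize operating cost: best is 4, kept {Opt2, Opt3, Opt5}.
Then maximize daily riders: best is 114, kept {Opt2, Opt3, Opt5}.
Then minimize capital cost: best is 34, kept {Opt5}.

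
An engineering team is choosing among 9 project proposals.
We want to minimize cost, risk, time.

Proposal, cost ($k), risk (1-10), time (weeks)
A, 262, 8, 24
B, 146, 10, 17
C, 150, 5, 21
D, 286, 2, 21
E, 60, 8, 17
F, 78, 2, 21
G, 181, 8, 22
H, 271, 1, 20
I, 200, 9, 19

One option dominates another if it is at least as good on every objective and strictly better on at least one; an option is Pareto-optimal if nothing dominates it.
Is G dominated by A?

A vs G: A is worse on cost (262 vs 181), so it does not dominate G.

No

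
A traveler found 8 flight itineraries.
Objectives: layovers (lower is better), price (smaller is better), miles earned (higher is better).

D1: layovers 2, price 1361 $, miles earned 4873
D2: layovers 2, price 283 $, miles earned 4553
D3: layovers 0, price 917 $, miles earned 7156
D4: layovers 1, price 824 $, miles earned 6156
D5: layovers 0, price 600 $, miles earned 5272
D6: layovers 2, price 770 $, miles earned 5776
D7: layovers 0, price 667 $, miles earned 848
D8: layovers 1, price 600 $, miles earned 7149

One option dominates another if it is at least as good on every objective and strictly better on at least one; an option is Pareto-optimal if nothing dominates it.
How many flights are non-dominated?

D1: dominated by D3 (layovers 0≤2, price 917≤1361, miles earned 7156≥4873).
D2: not dominated (best price).
D3: not dominated (best miles earned).
D4: dominated by D8 (layovers 1≤1, price 600≤824, miles earned 7149≥6156).
D5: not dominated.
D6: dominated by D8 (layovers 1≤2, price 600≤770, miles earned 7149≥5776).
D7: dominated by D5 (layovers 0≤0, price 600≤667, miles earned 5272≥848).
D8: not dominated.
Pareto-optimal: D2, D3, D5, D8 → 4.

4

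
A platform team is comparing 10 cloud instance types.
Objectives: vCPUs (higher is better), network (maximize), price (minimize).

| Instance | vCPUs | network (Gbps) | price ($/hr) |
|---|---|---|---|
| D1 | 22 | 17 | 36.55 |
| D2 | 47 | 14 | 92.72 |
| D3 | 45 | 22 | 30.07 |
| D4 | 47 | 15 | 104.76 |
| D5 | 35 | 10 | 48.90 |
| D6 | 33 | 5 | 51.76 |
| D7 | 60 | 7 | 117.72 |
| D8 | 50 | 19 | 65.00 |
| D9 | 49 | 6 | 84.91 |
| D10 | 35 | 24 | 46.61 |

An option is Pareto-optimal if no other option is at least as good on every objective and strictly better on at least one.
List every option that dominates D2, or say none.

D8

D8: vCPUs 50≥47, network 19≥14, price 65.00≤92.72 — dominates D2.
Others (D1, D3, D4, D5, D6, D7, D9, D10) are each worse than D2 on at least one objective.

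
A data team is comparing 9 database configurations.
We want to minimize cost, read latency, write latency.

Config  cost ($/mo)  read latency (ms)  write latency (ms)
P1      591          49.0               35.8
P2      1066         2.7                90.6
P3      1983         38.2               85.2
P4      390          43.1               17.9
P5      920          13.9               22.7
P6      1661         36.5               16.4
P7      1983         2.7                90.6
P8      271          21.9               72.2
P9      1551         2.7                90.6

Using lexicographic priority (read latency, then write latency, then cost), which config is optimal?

P2

First minimize read latency: best is 2.7, kept {P2, P7, P9}.
Then minimize write latency: best is 90.6, kept {P2, P7, P9}.
Then minimize cost: best is 1066, kept {P2}.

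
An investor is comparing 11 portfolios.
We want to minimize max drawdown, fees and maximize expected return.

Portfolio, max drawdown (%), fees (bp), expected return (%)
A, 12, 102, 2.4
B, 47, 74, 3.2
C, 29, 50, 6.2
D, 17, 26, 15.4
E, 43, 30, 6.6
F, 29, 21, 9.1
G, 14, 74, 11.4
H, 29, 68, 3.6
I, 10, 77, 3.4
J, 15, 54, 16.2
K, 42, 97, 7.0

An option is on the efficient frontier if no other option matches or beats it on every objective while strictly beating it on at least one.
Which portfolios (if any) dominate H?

C: max drawdown 29≤29, fees 50≤68, expected return 6.2≥3.6 — dominates H.
D: max drawdown 17≤29, fees 26≤68, expected return 15.4≥3.6 — dominates H.
F: max drawdown 29≤29, fees 21≤68, expected return 9.1≥3.6 — dominates H.
J: max drawdown 15≤29, fees 54≤68, expected return 16.2≥3.6 — dominates H.
Others (A, B, E, G, I, K) are each worse than H on at least one objective.

C, D, F, J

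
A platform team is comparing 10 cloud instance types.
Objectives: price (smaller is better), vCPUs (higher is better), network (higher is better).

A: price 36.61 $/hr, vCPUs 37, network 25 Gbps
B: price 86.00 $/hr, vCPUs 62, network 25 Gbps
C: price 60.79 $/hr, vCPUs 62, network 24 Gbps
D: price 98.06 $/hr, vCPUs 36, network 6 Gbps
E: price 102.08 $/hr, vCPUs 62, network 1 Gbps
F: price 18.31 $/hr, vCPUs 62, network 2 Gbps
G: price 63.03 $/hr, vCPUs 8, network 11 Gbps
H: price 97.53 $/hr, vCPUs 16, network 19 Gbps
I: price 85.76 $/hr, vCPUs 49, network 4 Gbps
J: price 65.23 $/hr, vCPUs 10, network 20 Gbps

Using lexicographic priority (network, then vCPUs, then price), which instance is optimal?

First maximize network: best is 25, kept {A, B}.
Then maximize vCPUs: best is 62, kept {B}.

B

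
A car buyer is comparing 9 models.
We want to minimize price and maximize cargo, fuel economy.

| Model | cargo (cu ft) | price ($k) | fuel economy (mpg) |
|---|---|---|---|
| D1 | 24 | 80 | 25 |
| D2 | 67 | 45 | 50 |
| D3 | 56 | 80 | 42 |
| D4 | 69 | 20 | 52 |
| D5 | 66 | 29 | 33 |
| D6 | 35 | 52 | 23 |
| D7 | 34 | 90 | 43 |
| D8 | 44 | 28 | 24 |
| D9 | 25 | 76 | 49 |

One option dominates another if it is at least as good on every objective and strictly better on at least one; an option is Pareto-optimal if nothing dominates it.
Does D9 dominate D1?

D9 vs D1: cargo 25≥24, price 76≤80, fuel economy 49≥25 — D9 is at least as good on every objective with at least one strict improvement.

Yes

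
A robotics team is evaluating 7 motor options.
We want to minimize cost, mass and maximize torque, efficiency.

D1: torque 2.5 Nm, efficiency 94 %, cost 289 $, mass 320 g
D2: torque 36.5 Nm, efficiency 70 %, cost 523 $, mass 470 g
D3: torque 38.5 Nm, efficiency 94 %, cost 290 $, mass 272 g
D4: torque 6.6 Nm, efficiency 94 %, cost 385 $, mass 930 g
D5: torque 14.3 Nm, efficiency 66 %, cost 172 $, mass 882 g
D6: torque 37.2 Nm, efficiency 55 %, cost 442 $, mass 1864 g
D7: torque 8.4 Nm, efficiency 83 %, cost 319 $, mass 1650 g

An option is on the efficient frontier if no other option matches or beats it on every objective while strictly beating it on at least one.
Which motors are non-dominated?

D1, D3, D5

D1: not dominated.
D2: dominated by D3 (torque 38.5≥36.5, efficiency 94≥70, cost 290≤523, mass 272≤470).
D3: not dominated (best torque).
D4: dominated by D3 (torque 38.5≥6.6, efficiency 94≥94, cost 290≤385, mass 272≤930).
D5: not dominated (best cost).
D6: dominated by D3 (torque 38.5≥37.2, efficiency 94≥55, cost 290≤442, mass 272≤1864).
D7: dominated by D3 (torque 38.5≥8.4, efficiency 94≥83, cost 290≤319, mass 272≤1650).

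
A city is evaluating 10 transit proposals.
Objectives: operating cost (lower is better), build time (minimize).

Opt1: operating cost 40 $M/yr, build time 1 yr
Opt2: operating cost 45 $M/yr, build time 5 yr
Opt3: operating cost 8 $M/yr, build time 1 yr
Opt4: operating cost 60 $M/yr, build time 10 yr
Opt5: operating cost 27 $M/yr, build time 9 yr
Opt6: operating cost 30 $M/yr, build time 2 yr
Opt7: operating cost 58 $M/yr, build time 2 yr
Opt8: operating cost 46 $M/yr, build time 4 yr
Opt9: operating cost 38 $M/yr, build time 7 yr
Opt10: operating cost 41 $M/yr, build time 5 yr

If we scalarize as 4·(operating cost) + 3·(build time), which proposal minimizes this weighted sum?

Opt1: 4·40 + 3·1 = 163
Opt2: 4·45 + 3·5 = 195
Opt3: 4·8 + 3·1 = 35
Opt4: 4·60 + 3·10 = 270
Opt5: 4·27 + 3·9 = 135
Opt6: 4·30 + 3·2 = 126
Opt7: 4·58 + 3·2 = 238
Opt8: 4·46 + 3·4 = 196
Opt9: 4·38 + 3·7 = 173
Opt10: 4·41 + 3·5 = 179
Lowest: Opt3 at 35.

Opt3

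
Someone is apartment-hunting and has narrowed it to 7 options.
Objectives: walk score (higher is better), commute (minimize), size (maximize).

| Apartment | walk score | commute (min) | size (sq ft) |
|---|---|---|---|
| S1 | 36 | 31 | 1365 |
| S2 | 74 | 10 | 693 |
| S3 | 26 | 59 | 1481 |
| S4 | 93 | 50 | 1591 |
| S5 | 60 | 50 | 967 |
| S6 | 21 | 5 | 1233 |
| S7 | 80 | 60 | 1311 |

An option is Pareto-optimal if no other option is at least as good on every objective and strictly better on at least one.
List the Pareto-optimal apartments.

S1, S2, S4, S6

S1: not dominated.
S2: not dominated.
S3: dominated by S4 (walk score 93≥26, commute 50≤59, size 1591≥1481).
S4: not dominated (best walk score).
S5: dominated by S4 (walk score 93≥60, commute 50≤50, size 1591≥967).
S6: not dominated (best commute).
S7: dominated by S4 (walk score 93≥80, commute 50≤60, size 1591≥1311).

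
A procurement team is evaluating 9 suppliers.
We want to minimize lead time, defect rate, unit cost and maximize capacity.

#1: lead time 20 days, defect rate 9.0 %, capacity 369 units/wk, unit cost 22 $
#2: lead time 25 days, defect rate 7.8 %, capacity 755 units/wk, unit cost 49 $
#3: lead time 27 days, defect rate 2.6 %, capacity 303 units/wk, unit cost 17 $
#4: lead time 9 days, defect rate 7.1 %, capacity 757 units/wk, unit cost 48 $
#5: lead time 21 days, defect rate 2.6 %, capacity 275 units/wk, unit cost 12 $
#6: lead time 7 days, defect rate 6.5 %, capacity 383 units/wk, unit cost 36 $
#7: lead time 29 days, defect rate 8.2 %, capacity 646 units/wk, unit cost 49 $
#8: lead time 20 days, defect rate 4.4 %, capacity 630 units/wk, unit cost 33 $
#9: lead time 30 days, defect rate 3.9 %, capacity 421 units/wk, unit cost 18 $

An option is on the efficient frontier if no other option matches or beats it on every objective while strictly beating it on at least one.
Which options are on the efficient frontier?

#1: not dominated.
#2: dominated by #4 (lead time 9≤25, defect rate 7.1≤7.8, capacity 757≥755, unit cost 48≤49).
#3: not dominated.
#4: not dominated (best capacity).
#5: not dominated (best unit cost).
#6: not dominated (best lead time).
#7: dominated by #2 (lead time 25≤29, defect rate 7.8≤8.2, capacity 755≥646, unit cost 49≤49).
#8: not dominated.
#9: not dominated.

#1, #3, #4, #5, #6, #8, #9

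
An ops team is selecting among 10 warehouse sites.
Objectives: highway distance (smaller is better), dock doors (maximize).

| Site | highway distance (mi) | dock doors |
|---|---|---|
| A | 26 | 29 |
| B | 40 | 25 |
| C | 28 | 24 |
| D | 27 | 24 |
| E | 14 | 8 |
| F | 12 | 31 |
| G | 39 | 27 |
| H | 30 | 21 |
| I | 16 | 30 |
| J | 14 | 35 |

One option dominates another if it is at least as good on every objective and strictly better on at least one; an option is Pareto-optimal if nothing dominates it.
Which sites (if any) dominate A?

F, I, J

F: highway distance 12≤26, dock doors 31≥29 — dominates A.
I: highway distance 16≤26, dock doors 30≥29 — dominates A.
J: highway distance 14≤26, dock doors 35≥29 — dominates A.
Others (B, C, D, E, G, H) are each worse than A on at least one objective.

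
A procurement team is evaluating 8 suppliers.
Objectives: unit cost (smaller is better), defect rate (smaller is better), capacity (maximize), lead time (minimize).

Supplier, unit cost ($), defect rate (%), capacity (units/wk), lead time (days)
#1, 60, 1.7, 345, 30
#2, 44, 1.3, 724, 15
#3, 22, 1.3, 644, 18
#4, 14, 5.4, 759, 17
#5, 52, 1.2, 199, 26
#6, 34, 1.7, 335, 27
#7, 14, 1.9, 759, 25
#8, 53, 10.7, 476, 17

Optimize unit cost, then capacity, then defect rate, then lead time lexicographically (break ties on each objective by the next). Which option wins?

#7

First minimize unit cost: best is 14, kept {#4, #7}.
Then maximize capacity: best is 759, kept {#4, #7}.
Then minimize defect rate: best is 1.9, kept {#7}.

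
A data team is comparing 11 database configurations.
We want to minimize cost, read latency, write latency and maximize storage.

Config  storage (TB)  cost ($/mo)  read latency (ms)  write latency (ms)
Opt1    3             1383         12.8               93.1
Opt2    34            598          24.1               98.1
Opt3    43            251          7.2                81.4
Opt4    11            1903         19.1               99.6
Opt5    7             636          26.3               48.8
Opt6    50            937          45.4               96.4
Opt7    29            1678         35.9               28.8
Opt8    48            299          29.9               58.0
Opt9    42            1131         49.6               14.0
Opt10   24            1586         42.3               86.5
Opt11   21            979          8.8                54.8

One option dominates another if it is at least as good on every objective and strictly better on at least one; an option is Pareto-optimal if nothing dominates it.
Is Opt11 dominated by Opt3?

No

Opt3 vs Opt11: Opt3 is worse on write latency (81.4 vs 54.8), so it does not dominate Opt11.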